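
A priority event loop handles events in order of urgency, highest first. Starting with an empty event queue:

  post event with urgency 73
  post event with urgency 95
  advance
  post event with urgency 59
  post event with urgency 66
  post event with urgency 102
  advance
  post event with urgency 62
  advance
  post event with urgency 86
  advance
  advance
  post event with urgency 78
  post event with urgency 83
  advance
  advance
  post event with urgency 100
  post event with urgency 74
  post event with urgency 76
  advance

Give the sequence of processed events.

95 → 102 → 73 → 86 → 66 → 83 → 78 → 100

insert 73 → {73}
insert 95 → {95, 73}
advance → 95; now {73}
insert 59 → {73, 59}
insert 66 → {73, 66, 59}
insert 102 → {102, 73, 66, 59}
advance → 102; now {73, 66, 59}
insert 62 → {73, 66, 62, 59}
advance → 73; now {66, 62, 59}
insert 86 → {86, 66, 62, 59}
advance → 86; now {66, 62, 59}
advance → 66; now {62, 59}
insert 78 → {78, 62, 59}
insert 83 → {83, 78, 62, 59}
advance → 83; now {78, 62, 59}
advance → 78; now {62, 59}
insert 100 → {100, 62, 59}
insert 74 → {100, 74, 62, 59}
insert 76 → {100, 76, 74, 62, 59}
advance → 100; now {76, 74, 62, 59}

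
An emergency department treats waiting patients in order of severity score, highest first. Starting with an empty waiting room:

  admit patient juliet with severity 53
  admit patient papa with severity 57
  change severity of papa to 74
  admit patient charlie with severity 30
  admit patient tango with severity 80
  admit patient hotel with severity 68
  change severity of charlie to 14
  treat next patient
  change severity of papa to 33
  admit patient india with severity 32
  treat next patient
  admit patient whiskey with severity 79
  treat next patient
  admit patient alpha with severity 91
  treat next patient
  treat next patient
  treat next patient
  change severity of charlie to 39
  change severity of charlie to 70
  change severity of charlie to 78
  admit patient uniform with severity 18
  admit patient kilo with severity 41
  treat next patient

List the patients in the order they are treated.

[tango, hotel, whiskey, alpha, juliet, papa, charlie]

add juliet (severity 53) → {juliet:53}
add papa (severity 57) → {papa:57, juliet:53}
update papa to severity 74 → {papa:74, juliet:53}
add charlie (severity 30) → {papa:74, juliet:53, charlie:30}
add tango (severity 80) → {tango:80, papa:74, juliet:53, charlie:30}
add hotel (severity 68) → {tango:80, papa:74, hotel:68, juliet:53, charlie:30}
update charlie to severity 14 → {tango:80, papa:74, hotel:68, juliet:53, charlie:14}
treat next patient → tango; now {papa:74, hotel:68, juliet:53, charlie:14}
update papa to severity 33 → {hotel:68, juliet:53, papa:33, charlie:14}
add india (severity 32) → {hotel:68, juliet:53, papa:33, india:32, charlie:14}
treat next patient → hotel; now {juliet:53, papa:33, india:32, charlie:14}
add whiskey (severity 79) → {whiskey:79, juliet:53, papa:33, india:32, charlie:14}
treat next patient → whiskey; now {juliet:53, papa:33, india:32, charlie:14}
add alpha (severity 91) → {alpha:91, juliet:53, papa:33, india:32, charlie:14}
treat next patient → alpha; now {juliet:53, papa:33, india:32, charlie:14}
treat next patient → juliet; now {papa:33, india:32, charlie:14}
treat next patient → papa; now {india:32, charlie:14}
update charlie to severity 39 → {charlie:39, india:32}
update charlie to severity 70 → {charlie:70, india:32}
update charlie to severity 78 → {charlie:78, india:32}
add uniform (severity 18) → {charlie:78, india:32, uniform:18}
add kilo (severity 41) → {charlie:78, kilo:41, india:32, uniform:18}
treat next patient → charlie; now {kilo:41, india:32, uniform:18}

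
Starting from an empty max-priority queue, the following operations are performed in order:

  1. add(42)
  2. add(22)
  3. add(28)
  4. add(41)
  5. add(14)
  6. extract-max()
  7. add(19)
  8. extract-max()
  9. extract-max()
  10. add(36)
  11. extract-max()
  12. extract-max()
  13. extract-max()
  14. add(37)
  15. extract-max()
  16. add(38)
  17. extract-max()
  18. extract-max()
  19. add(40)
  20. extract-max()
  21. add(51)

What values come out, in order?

42, 41, 28, 36, 22, 19, 37, 38, 14, 40

insert 42 → {42}
insert 22 → {42, 22}
insert 28 → {42, 28, 22}
insert 41 → {42, 41, 28, 22}
insert 14 → {42, 41, 28, 22, 14}
extract-max → 42; now {41, 28, 22, 14}
insert 19 → {41, 28, 22, 19, 14}
extract-max → 41; now {28, 22, 19, 14}
extract-max → 28; now {22, 19, 14}
insert 36 → {36, 22, 19, 14}
extract-max → 36; now {22, 19, 14}
extract-max → 22; now {19, 14}
extract-max → 19; now {14}
insert 37 → {37, 14}
extract-max → 37; now {14}
insert 38 → {38, 14}
extract-max → 38; now {14}
extract-max → 14; now {}
insert 40 → {40}
extract-max → 40; now {}
insert 51 → {51}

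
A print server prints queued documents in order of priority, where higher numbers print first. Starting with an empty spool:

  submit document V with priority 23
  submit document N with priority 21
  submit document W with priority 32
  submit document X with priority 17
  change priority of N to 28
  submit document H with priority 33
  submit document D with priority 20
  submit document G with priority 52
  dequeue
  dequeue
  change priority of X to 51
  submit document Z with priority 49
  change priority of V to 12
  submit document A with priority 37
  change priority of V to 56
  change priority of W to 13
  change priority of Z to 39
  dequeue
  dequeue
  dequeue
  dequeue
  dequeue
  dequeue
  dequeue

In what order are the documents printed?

G → H → V → X → Z → A → N → D → W

add V (priority 23) → {V:23}
add N (priority 21) → {V:23, N:21}
add W (priority 32) → {W:32, V:23, N:21}
add X (priority 17) → {W:32, V:23, N:21, X:17}
update N to priority 28 → {W:32, N:28, V:23, X:17}
add H (priority 33) → {H:33, W:32, N:28, V:23, X:17}
add D (priority 20) → {H:33, W:32, N:28, V:23, D:20, X:17}
add G (priority 52) → {G:52, H:33, W:32, N:28, V:23, D:20, X:17}
dequeue → G; now {H:33, W:32, N:28, V:23, D:20, X:17}
dequeue → H; now {W:32, N:28, V:23, D:20, X:17}
update X to priority 51 → {X:51, W:32, N:28, V:23, D:20}
add Z (priority 49) → {X:51, Z:49, W:32, N:28, V:23, D:20}
update V to priority 12 → {X:51, Z:49, W:32, N:28, D:20, V:12}
add A (priority 37) → {X:51, Z:49, A:37, W:32, N:28, D:20, V:12}
update V to priority 56 → {V:56, X:51, Z:49, A:37, W:32, N:28, D:20}
update W to priority 13 → {V:56, X:51, Z:49, A:37, N:28, D:20, W:13}
update Z to priority 39 → {V:56, X:51, Z:39, A:37, N:28, D:20, W:13}
dequeue → V; now {X:51, Z:39, A:37, N:28, D:20, W:13}
dequeue → X; now {Z:39, A:37, N:28, D:20, W:13}
dequeue → Z; now {A:37, N:28, D:20, W:13}
dequeue → A; now {N:28, D:20, W:13}
dequeue → N; now {D:20, W:13}
dequeue → D; now {W:13}
dequeue → W; now {}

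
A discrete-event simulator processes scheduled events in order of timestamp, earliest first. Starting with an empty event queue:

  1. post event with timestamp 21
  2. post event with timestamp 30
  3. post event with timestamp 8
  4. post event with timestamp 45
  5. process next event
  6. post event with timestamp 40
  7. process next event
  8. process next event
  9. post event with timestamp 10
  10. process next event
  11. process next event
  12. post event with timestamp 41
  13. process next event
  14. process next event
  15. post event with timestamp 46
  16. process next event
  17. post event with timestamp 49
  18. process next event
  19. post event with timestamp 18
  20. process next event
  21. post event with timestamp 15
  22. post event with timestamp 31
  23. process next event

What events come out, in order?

insert 21 → {21}
insert 30 → {21, 30}
insert 8 → {8, 21, 30}
insert 45 → {8, 21, 30, 45}
process next event → 8; now {21, 30, 45}
insert 40 → {21, 30, 40, 45}
process next event → 21; now {30, 40, 45}
process next event → 30; now {40, 45}
insert 10 → {10, 40, 45}
process next event → 10; now {40, 45}
process next event → 40; now {45}
insert 41 → {41, 45}
process next event → 41; now {45}
process next event → 45; now {}
insert 46 → {46}
process next event → 46; now {}
insert 49 → {49}
process next event → 49; now {}
insert 18 → {18}
process next event → 18; now {}
insert 15 → {15}
insert 31 → {15, 31}
process next event → 15; now {31}

8, 21, 30, 10, 40, 41, 45, 46, 49, 18, 15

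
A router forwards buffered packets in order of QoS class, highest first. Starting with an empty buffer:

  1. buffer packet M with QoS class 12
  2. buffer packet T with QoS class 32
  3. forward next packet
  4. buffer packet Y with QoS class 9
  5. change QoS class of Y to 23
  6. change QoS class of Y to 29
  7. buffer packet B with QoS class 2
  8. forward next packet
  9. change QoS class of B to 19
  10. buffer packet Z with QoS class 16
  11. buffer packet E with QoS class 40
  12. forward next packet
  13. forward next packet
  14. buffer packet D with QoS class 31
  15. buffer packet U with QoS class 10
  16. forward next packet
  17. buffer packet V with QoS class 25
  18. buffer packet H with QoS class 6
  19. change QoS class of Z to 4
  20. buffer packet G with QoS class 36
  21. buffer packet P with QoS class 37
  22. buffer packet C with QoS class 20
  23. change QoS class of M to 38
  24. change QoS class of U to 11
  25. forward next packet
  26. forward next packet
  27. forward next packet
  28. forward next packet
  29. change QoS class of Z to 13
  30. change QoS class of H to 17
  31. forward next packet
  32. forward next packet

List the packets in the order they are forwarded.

T → Y → E → B → D → M → P → G → V → C → H

add M (QoS class 12) → {M:12}
add T (QoS class 32) → {T:32, M:12}
forward next packet → T; now {M:12}
add Y (QoS class 9) → {M:12, Y:9}
update Y to QoS class 23 → {Y:23, M:12}
update Y to QoS class 29 → {Y:29, M:12}
add B (QoS class 2) → {Y:29, M:12, B:2}
forward next packet → Y; now {M:12, B:2}
update B to QoS class 19 → {B:19, M:12}
add Z (QoS class 16) → {B:19, Z:16, M:12}
add E (QoS class 40) → {E:40, B:19, Z:16, M:12}
forward next packet → E; now {B:19, Z:16, M:12}
forward next packet → B; now {Z:16, M:12}
add D (QoS class 31) → {D:31, Z:16, M:12}
add U (QoS class 10) → {D:31, Z:16, M:12, U:10}
forward next packet → D; now {Z:16, M:12, U:10}
add V (QoS class 25) → {V:25, Z:16, M:12, U:10}
add H (QoS class 6) → {V:25, Z:16, M:12, U:10, H:6}
update Z to QoS class 4 → {V:25, M:12, U:10, H:6, Z:4}
add G (QoS class 36) → {G:36, V:25, M:12, U:10, H:6, Z:4}
add P (QoS class 37) → {P:37, G:36, V:25, M:12, U:10, H:6, Z:4}
add C (QoS class 20) → {P:37, G:36, V:25, C:20, M:12, U:10, H:6, Z:4}
update M to QoS class 38 → {M:38, P:37, G:36, V:25, C:20, U:10, H:6, Z:4}
update U to QoS class 11 → {M:38, P:37, G:36, V:25, C:20, U:11, H:6, Z:4}
forward next packet → M; now {P:37, G:36, V:25, C:20, U:11, H:6, Z:4}
forward next packet → P; now {G:36, V:25, C:20, U:11, H:6, Z:4}
forward next packet → G; now {V:25, C:20, U:11, H:6, Z:4}
forward next packet → V; now {C:20, U:11, H:6, Z:4}
update Z to QoS class 13 → {C:20, Z:13, U:11, H:6}
update H to QoS class 17 → {C:20, H:17, Z:13, U:11}
forward next packet → C; now {H:17, Z:13, U:11}
forward next packet → H; now {Z:13, U:11}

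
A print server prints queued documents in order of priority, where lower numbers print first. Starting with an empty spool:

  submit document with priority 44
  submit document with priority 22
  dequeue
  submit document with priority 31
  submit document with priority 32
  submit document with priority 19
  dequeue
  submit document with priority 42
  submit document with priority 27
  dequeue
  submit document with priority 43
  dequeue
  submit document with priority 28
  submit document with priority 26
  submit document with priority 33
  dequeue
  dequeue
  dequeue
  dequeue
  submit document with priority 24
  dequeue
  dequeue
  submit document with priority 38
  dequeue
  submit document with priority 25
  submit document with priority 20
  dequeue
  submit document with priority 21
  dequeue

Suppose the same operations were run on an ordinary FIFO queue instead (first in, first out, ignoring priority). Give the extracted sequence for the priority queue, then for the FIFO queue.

insert 44 → {44}
insert 22 → {22, 44}
dequeue → 22; now {44}
insert 31 → {31, 44}
insert 32 → {31, 32, 44}
insert 19 → {19, 31, 32, 44}
dequeue → 19; now {31, 32, 44}
insert 42 → {31, 32, 42, 44}
insert 27 → {27, 31, 32, 42, 44}
dequeue → 27; now {31, 32, 42, 44}
insert 43 → {31, 32, 42, 43, 44}
dequeue → 31; now {32, 42, 43, 44}
insert 28 → {28, 32, 42, 43, 44}
insert 26 → {26, 28, 32, 42, 43, 44}
insert 33 → {26, 28, 32, 33, 42, 43, 44}
dequeue → 26; now {28, 32, 33, 42, 43, 44}
dequeue → 28; now {32, 33, 42, 43, 44}
dequeue → 32; now {33, 42, 43, 44}
dequeue → 33; now {42, 43, 44}
insert 24 → {24, 42, 43, 44}
dequeue → 24; now {42, 43, 44}
dequeue → 42; now {43, 44}
insert 38 → {38, 43, 44}
dequeue → 38; now {43, 44}
insert 25 → {25, 43, 44}
insert 20 → {20, 25, 43, 44}
dequeue → 20; now {25, 43, 44}
insert 21 → {21, 25, 43, 44}
dequeue → 21; now {25, 43, 44}

priority queue: 22 → 19 → 27 → 31 → 26 → 28 → 32 → 33 → 24 → 42 → 38 → 20 → 21; FIFO queue: 44, 22, 31, 32, 19, 42, 27, 43, 28, 26, 33, 24, 38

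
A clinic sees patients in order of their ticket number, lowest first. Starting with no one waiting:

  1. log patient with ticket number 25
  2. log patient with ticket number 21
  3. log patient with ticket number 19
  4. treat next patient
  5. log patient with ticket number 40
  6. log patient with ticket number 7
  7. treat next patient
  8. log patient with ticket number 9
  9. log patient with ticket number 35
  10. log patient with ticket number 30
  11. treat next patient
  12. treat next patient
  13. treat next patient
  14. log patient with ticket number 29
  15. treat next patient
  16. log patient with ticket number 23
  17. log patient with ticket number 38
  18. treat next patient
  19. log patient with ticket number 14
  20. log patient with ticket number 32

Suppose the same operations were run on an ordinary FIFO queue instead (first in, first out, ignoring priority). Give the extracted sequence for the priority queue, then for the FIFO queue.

priority queue: 19, 7, 9, 21, 25, 29, 23; FIFO queue: [25, 21, 19, 40, 7, 9, 35]

insert 25 → {25}
insert 21 → {21, 25}
insert 19 → {19, 21, 25}
treat next patient → 19; now {21, 25}
insert 40 → {21, 25, 40}
insert 7 → {7, 21, 25, 40}
treat next patient → 7; now {21, 25, 40}
insert 9 → {9, 21, 25, 40}
insert 35 → {9, 21, 25, 35, 40}
insert 30 → {9, 21, 25, 30, 35, 40}
treat next patient → 9; now {21, 25, 30, 35, 40}
treat next patient → 21; now {25, 30, 35, 40}
treat next patient → 25; now {30, 35, 40}
insert 29 → {29, 30, 35, 40}
treat next patient → 29; now {30, 35, 40}
insert 23 → {23, 30, 35, 40}
insert 38 → {23, 30, 35, 38, 40}
treat next patient → 23; now {30, 35, 38, 40}
insert 14 → {14, 30, 35, 38, 40}
insert 32 → {14, 30, 32, 35, 38, 40}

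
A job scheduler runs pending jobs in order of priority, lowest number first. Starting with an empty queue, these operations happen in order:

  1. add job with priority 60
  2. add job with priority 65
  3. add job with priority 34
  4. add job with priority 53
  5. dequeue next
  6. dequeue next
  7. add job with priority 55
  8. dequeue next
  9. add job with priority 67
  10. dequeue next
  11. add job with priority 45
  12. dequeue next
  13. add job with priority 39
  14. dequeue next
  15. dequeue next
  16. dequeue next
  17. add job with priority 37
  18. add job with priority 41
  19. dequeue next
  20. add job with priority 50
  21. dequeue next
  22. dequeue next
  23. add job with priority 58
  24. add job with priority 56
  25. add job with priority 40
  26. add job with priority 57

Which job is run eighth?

insert 60 → {60}
insert 65 → {60, 65}
insert 34 → {34, 60, 65}
insert 53 → {34, 53, 60, 65}
dequeue next → 34; now {53, 60, 65}
dequeue next → 53; now {60, 65}
insert 55 → {55, 60, 65}
dequeue next → 55; now {60, 65}
insert 67 → {60, 65, 67}
dequeue next → 60; now {65, 67}
insert 45 → {45, 65, 67}
dequeue next → 45; now {65, 67}
insert 39 → {39, 65, 67}
dequeue next → 39; now {65, 67}
dequeue next → 65; now {67}
dequeue next → 67; now {}
insert 37 → {37}
insert 41 → {37, 41}
dequeue next → 37; now {41}
insert 50 → {41, 50}
dequeue next → 41; now {50}
dequeue next → 50; now {}
insert 58 → {58}
insert 56 → {56, 58}
insert 40 → {40, 56, 58}
insert 57 → {40, 56, 57, 58}

67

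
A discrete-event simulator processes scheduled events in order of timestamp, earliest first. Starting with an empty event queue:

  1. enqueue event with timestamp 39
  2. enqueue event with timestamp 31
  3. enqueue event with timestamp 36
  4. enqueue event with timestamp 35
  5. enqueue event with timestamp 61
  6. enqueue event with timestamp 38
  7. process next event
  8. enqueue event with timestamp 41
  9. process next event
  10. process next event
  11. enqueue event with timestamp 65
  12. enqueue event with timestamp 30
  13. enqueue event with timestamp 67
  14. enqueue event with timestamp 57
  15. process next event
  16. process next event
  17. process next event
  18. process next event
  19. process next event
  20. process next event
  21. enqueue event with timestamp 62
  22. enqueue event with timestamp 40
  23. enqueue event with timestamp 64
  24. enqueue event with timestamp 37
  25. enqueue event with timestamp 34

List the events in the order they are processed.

insert 39 → {39}
insert 31 → {31, 39}
insert 36 → {31, 36, 39}
insert 35 → {31, 35, 36, 39}
insert 61 → {31, 35, 36, 39, 61}
insert 38 → {31, 35, 36, 38, 39, 61}
process next event → 31; now {35, 36, 38, 39, 61}
insert 41 → {35, 36, 38, 39, 41, 61}
process next event → 35; now {36, 38, 39, 41, 61}
process next event → 36; now {38, 39, 41, 61}
insert 65 → {38, 39, 41, 61, 65}
insert 30 → {30, 38, 39, 41, 61, 65}
insert 67 → {30, 38, 39, 41, 61, 65, 67}
insert 57 → {30, 38, 39, 41, 57, 61, 65, 67}
process next event → 30; now {38, 39, 41, 57, 61, 65, 67}
process next event → 38; now {39, 41, 57, 61, 65, 67}
process next event → 39; now {41, 57, 61, 65, 67}
process next event → 41; now {57, 61, 65, 67}
process next event → 57; now {61, 65, 67}
process next event → 61; now {65, 67}
insert 62 → {62, 65, 67}
insert 40 → {40, 62, 65, 67}
insert 64 → {40, 62, 64, 65, 67}
insert 37 → {37, 40, 62, 64, 65, 67}
insert 34 → {34, 37, 40, 62, 64, 65, 67}

[31, 35, 36, 30, 38, 39, 41, 57, 61]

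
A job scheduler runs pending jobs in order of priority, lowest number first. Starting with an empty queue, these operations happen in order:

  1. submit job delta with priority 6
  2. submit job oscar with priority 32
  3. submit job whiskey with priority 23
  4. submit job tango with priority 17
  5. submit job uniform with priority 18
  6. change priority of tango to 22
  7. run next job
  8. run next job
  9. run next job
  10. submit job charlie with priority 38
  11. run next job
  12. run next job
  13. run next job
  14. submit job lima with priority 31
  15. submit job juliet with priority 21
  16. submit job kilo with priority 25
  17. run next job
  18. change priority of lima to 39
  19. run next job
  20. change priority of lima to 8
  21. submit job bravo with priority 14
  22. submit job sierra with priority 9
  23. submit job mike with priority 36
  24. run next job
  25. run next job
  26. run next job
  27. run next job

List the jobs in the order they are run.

add delta (priority 6) → {delta:6}
add oscar (priority 32) → {delta:6, oscar:32}
add whiskey (priority 23) → {delta:6, whiskey:23, oscar:32}
add tango (priority 17) → {delta:6, tango:17, whiskey:23, oscar:32}
add uniform (priority 18) → {delta:6, tango:17, uniform:18, whiskey:23, oscar:32}
update tango to priority 22 → {delta:6, uniform:18, tango:22, whiskey:23, oscar:32}
run next job → delta; now {uniform:18, tango:22, whiskey:23, oscar:32}
run next job → uniform; now {tango:22, whiskey:23, oscar:32}
run next job → tango; now {whiskey:23, oscar:32}
add charlie (priority 38) → {whiskey:23, oscar:32, charlie:38}
run next job → whiskey; now {oscar:32, charlie:38}
run next job → oscar; now {charlie:38}
run next job → charlie; now {}
add lima (priority 31) → {lima:31}
add juliet (priority 21) → {juliet:21, lima:31}
add kilo (priority 25) → {juliet:21, kilo:25, lima:31}
run next job → juliet; now {kilo:25, lima:31}
update lima to priority 39 → {kilo:25, lima:39}
run next job → kilo; now {lima:39}
update lima to priority 8 → {lima:8}
add bravo (priority 14) → {lima:8, bravo:14}
add sierra (priority 9) → {lima:8, sierra:9, bravo:14}
add mike (priority 36) → {lima:8, sierra:9, bravo:14, mike:36}
run next job → lima; now {sierra:9, bravo:14, mike:36}
run next job → sierra; now {bravo:14, mike:36}
run next job → bravo; now {mike:36}
run next job → mike; now {}

[delta, uniform, tango, whiskey, oscar, charlie, juliet, kilo, lima, sierra, bravo, mike]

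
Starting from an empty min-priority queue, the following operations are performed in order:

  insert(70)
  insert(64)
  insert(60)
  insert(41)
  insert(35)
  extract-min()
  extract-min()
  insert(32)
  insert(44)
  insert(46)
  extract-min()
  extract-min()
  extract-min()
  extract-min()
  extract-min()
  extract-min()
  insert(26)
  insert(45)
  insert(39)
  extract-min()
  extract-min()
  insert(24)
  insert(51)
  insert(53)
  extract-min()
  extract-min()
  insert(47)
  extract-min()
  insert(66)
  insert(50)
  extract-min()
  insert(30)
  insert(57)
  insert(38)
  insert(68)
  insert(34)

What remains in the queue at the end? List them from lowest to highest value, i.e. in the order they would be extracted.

[30, 34, 38, 51, 53, 57, 66, 68]

insert 70 → {70}
insert 64 → {64, 70}
insert 60 → {60, 64, 70}
insert 41 → {41, 60, 64, 70}
insert 35 → {35, 41, 60, 64, 70}
extract-min → 35; now {41, 60, 64, 70}
extract-min → 41; now {60, 64, 70}
insert 32 → {32, 60, 64, 70}
insert 44 → {32, 44, 60, 64, 70}
insert 46 → {32, 44, 46, 60, 64, 70}
extract-min → 32; now {44, 46, 60, 64, 70}
extract-min → 44; now {46, 60, 64, 70}
extract-min → 46; now {60, 64, 70}
extract-min → 60; now {64, 70}
extract-min → 64; now {70}
extract-min → 70; now {}
insert 26 → {26}
insert 45 → {26, 45}
insert 39 → {26, 39, 45}
extract-min → 26; now {39, 45}
extract-min → 39; now {45}
insert 24 → {24, 45}
insert 51 → {24, 45, 51}
insert 53 → {24, 45, 51, 53}
extract-min → 24; now {45, 51, 53}
extract-min → 45; now {51, 53}
insert 47 → {47, 51, 53}
extract-min → 47; now {51, 53}
insert 66 → {51, 53, 66}
insert 50 → {50, 51, 53, 66}
extract-min → 50; now {51, 53, 66}
insert 30 → {30, 51, 53, 66}
insert 57 → {30, 51, 53, 57, 66}
insert 38 → {30, 38, 51, 53, 57, 66}
insert 68 → {30, 38, 51, 53, 57, 66, 68}
insert 34 → {30, 34, 38, 51, 53, 57, 66, 68}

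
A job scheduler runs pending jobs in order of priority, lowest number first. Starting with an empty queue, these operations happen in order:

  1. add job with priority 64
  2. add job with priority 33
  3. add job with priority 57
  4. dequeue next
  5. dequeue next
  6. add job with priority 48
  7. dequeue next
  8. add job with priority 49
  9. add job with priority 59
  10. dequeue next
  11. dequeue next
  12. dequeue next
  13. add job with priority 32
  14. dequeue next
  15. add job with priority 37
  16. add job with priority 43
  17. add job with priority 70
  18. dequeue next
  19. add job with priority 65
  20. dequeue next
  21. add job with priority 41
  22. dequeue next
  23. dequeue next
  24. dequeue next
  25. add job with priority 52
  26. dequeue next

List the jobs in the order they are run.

[33, 57, 48, 49, 59, 64, 32, 37, 43, 41, 65, 70, 52]

insert 64 → {64}
insert 33 → {33, 64}
insert 57 → {33, 57, 64}
dequeue next → 33; now {57, 64}
dequeue next → 57; now {64}
insert 48 → {48, 64}
dequeue next → 48; now {64}
insert 49 → {49, 64}
insert 59 → {49, 59, 64}
dequeue next → 49; now {59, 64}
dequeue next → 59; now {64}
dequeue next → 64; now {}
insert 32 → {32}
dequeue next → 32; now {}
insert 37 → {37}
insert 43 → {37, 43}
insert 70 → {37, 43, 70}
dequeue next → 37; now {43, 70}
insert 65 → {43, 65, 70}
dequeue next → 43; now {65, 70}
insert 41 → {41, 65, 70}
dequeue next → 41; now {65, 70}
dequeue next → 65; now {70}
dequeue next → 70; now {}
insert 52 → {52}
dequeue next → 52; now {}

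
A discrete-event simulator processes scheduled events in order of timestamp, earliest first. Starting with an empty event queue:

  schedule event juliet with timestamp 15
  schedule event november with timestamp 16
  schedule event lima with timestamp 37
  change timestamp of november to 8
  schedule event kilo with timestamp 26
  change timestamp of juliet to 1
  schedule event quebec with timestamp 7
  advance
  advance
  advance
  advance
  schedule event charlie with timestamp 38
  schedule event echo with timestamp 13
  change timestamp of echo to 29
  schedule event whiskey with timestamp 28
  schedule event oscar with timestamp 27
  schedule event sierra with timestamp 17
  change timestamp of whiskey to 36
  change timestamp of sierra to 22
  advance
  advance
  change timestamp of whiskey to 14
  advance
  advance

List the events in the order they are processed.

add juliet (timestamp 15) → {juliet:15}
add november (timestamp 16) → {juliet:15, november:16}
add lima (timestamp 37) → {juliet:15, november:16, lima:37}
update november to timestamp 8 → {november:8, juliet:15, lima:37}
add kilo (timestamp 26) → {november:8, juliet:15, kilo:26, lima:37}
update juliet to timestamp 1 → {juliet:1, november:8, kilo:26, lima:37}
add quebec (timestamp 7) → {juliet:1, quebec:7, november:8, kilo:26, lima:37}
advance → juliet; now {quebec:7, november:8, kilo:26, lima:37}
advance → quebec; now {november:8, kilo:26, lima:37}
advance → november; now {kilo:26, lima:37}
advance → kilo; now {lima:37}
add charlie (timestamp 38) → {lima:37, charlie:38}
add echo (timestamp 13) → {echo:13, lima:37, charlie:38}
update echo to timestamp 29 → {echo:29, lima:37, charlie:38}
add whiskey (timestamp 28) → {whiskey:28, echo:29, lima:37, charlie:38}
add oscar (timestamp 27) → {oscar:27, whiskey:28, echo:29, lima:37, charlie:38}
add sierra (timestamp 17) → {sierra:17, oscar:27, whiskey:28, echo:29, lima:37, charlie:38}
update whiskey to timestamp 36 → {sierra:17, oscar:27, echo:29, whiskey:36, lima:37, charlie:38}
update sierra to timestamp 22 → {sierra:22, oscar:27, echo:29, whiskey:36, lima:37, charlie:38}
advance → sierra; now {oscar:27, echo:29, whiskey:36, lima:37, charlie:38}
advance → oscar; now {echo:29, whiskey:36, lima:37, charlie:38}
update whiskey to timestamp 14 → {whiskey:14, echo:29, lima:37, charlie:38}
advance → whiskey; now {echo:29, lima:37, charlie:38}
advance → echo; now {lima:37, charlie:38}

[juliet, quebec, november, kilo, sierra, oscar, whiskey, echo]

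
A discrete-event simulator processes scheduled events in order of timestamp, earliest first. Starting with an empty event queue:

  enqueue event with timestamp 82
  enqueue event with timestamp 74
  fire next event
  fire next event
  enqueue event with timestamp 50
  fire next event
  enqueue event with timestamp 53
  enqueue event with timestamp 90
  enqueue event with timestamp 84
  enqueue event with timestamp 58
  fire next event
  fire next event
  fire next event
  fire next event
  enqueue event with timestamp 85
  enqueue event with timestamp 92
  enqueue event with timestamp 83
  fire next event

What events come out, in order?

74, 82, 50, 53, 58, 84, 90, 83

insert 82 → {82}
insert 74 → {74, 82}
fire next event → 74; now {82}
fire next event → 82; now {}
insert 50 → {50}
fire next event → 50; now {}
insert 53 → {53}
insert 90 → {53, 90}
insert 84 → {53, 84, 90}
insert 58 → {53, 58, 84, 90}
fire next event → 53; now {58, 84, 90}
fire next event → 58; now {84, 90}
fire next event → 84; now {90}
fire next event → 90; now {}
insert 85 → {85}
insert 92 → {85, 92}
insert 83 → {83, 85, 92}
fire next event → 83; now {85, 92}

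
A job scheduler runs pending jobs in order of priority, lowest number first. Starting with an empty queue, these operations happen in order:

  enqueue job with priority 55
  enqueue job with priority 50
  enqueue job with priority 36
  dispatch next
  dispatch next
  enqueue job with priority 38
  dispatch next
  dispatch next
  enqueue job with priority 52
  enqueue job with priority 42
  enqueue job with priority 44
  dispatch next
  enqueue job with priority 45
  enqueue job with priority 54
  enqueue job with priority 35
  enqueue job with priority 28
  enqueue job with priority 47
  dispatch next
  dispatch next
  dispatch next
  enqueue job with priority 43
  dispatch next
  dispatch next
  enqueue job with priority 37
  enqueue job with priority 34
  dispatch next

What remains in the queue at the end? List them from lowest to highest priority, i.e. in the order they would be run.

[37, 47, 52, 54]

insert 55 → {55}
insert 50 → {50, 55}
insert 36 → {36, 50, 55}
dispatch next → 36; now {50, 55}
dispatch next → 50; now {55}
insert 38 → {38, 55}
dispatch next → 38; now {55}
dispatch next → 55; now {}
insert 52 → {52}
insert 42 → {42, 52}
insert 44 → {42, 44, 52}
dispatch next → 42; now {44, 52}
insert 45 → {44, 45, 52}
insert 54 → {44, 45, 52, 54}
insert 35 → {35, 44, 45, 52, 54}
insert 28 → {28, 35, 44, 45, 52, 54}
insert 47 → {28, 35, 44, 45, 47, 52, 54}
dispatch next → 28; now {35, 44, 45, 47, 52, 54}
dispatch next → 35; now {44, 45, 47, 52, 54}
dispatch next → 44; now {45, 47, 52, 54}
insert 43 → {43, 45, 47, 52, 54}
dispatch next → 43; now {45, 47, 52, 54}
dispatch next → 45; now {47, 52, 54}
insert 37 → {37, 47, 52, 54}
insert 34 → {34, 37, 47, 52, 54}
dispatch next → 34; now {37, 47, 52, 54}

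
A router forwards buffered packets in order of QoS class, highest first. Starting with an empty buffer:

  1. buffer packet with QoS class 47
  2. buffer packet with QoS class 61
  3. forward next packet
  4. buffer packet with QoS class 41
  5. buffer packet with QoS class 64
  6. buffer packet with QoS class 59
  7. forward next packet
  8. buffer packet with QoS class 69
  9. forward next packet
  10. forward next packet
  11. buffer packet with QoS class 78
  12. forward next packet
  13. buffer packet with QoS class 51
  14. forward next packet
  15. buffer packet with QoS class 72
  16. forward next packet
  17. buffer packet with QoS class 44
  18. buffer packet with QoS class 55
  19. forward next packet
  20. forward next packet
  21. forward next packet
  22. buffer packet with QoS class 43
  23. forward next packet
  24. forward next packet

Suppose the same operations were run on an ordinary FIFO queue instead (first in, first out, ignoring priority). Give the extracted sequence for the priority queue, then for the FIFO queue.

priority queue: 61, 64, 69, 59, 78, 51, 72, 55, 47, 44, 43, 41; FIFO queue: [47, 61, 41, 64, 59, 69, 78, 51, 72, 44, 55, 43]

insert 47 → {47}
insert 61 → {61, 47}
forward next packet → 61; now {47}
insert 41 → {47, 41}
insert 64 → {64, 47, 41}
insert 59 → {64, 59, 47, 41}
forward next packet → 64; now {59, 47, 41}
insert 69 → {69, 59, 47, 41}
forward next packet → 69; now {59, 47, 41}
forward next packet → 59; now {47, 41}
insert 78 → {78, 47, 41}
forward next packet → 78; now {47, 41}
insert 51 → {51, 47, 41}
forward next packet → 51; now {47, 41}
insert 72 → {72, 47, 41}
forward next packet → 72; now {47, 41}
insert 44 → {47, 44, 41}
insert 55 → {55, 47, 44, 41}
forward next packet → 55; now {47, 44, 41}
forward next packet → 47; now {44, 41}
forward next packet → 44; now {41}
insert 43 → {43, 41}
forward next packet → 43; now {41}
forward next packet → 41; now {}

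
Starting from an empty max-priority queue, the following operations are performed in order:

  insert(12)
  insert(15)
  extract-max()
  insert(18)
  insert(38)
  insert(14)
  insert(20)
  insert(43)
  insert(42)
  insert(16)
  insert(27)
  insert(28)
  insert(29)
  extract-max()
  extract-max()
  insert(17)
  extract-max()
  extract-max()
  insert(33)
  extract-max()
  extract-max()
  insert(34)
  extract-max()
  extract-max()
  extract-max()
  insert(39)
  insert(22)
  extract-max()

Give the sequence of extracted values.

[15, 43, 42, 38, 29, 33, 28, 34, 27, 20, 39]

insert 12 → {12}
insert 15 → {15, 12}
extract-max → 15; now {12}
insert 18 → {18, 12}
insert 38 → {38, 18, 12}
insert 14 → {38, 18, 14, 12}
insert 20 → {38, 20, 18, 14, 12}
insert 43 → {43, 38, 20, 18, 14, 12}
insert 42 → {43, 42, 38, 20, 18, 14, 12}
insert 16 → {43, 42, 38, 20, 18, 16, 14, 12}
insert 27 → {43, 42, 38, 27, 20, 18, 16, 14, 12}
insert 28 → {43, 42, 38, 28, 27, 20, 18, 16, 14, 12}
insert 29 → {43, 42, 38, 29, 28, 27, 20, 18, 16, 14, 12}
extract-max → 43; now {42, 38, 29, 28, 27, 20, 18, 16, 14, 12}
extract-max → 42; now {38, 29, 28, 27, 20, 18, 16, 14, 12}
insert 17 → {38, 29, 28, 27, 20, 18, 17, 16, 14, 12}
extract-max → 38; now {29, 28, 27, 20, 18, 17, 16, 14, 12}
extract-max → 29; now {28, 27, 20, 18, 17, 16, 14, 12}
insert 33 → {33, 28, 27, 20, 18, 17, 16, 14, 12}
extract-max → 33; now {28, 27, 20, 18, 17, 16, 14, 12}
extract-max → 28; now {27, 20, 18, 17, 16, 14, 12}
insert 34 → {34, 27, 20, 18, 17, 16, 14, 12}
extract-max → 34; now {27, 20, 18, 17, 16, 14, 12}
extract-max → 27; now {20, 18, 17, 16, 14, 12}
extract-max → 20; now {18, 17, 16, 14, 12}
insert 39 → {39, 18, 17, 16, 14, 12}
insert 22 → {39, 22, 18, 17, 16, 14, 12}
extract-max → 39; now {22, 18, 17, 16, 14, 12}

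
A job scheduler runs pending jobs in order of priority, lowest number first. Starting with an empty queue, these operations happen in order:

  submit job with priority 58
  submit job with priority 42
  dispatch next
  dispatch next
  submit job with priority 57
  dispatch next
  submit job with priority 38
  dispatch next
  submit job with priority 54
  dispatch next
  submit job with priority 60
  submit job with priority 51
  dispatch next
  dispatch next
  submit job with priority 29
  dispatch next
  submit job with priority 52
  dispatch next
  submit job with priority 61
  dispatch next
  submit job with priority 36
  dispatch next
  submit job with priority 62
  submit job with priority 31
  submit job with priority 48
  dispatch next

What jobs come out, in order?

insert 58 → {58}
insert 42 → {42, 58}
dispatch next → 42; now {58}
dispatch next → 58; now {}
insert 57 → {57}
dispatch next → 57; now {}
insert 38 → {38}
dispatch next → 38; now {}
insert 54 → {54}
dispatch next → 54; now {}
insert 60 → {60}
insert 51 → {51, 60}
dispatch next → 51; now {60}
dispatch next → 60; now {}
insert 29 → {29}
dispatch next → 29; now {}
insert 52 → {52}
dispatch next → 52; now {}
insert 61 → {61}
dispatch next → 61; now {}
insert 36 → {36}
dispatch next → 36; now {}
insert 62 → {62}
insert 31 → {31, 62}
insert 48 → {31, 48, 62}
dispatch next → 31; now {48, 62}

[42, 58, 57, 38, 54, 51, 60, 29, 52, 61, 36, 31]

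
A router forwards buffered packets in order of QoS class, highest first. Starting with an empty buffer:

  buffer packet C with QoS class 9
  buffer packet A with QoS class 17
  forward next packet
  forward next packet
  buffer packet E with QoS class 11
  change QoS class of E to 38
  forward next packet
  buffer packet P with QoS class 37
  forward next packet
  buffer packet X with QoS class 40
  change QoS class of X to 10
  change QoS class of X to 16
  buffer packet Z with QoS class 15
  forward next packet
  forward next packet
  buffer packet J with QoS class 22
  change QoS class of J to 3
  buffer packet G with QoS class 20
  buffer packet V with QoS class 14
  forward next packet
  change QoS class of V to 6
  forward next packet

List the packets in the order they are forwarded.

A, C, E, P, X, Z, G, V

add C (QoS class 9) → {C:9}
add A (QoS class 17) → {A:17, C:9}
forward next packet → A; now {C:9}
forward next packet → C; now {}
add E (QoS class 11) → {E:11}
update E to QoS class 38 → {E:38}
forward next packet → E; now {}
add P (QoS class 37) → {P:37}
forward next packet → P; now {}
add X (QoS class 40) → {X:40}
update X to QoS class 10 → {X:10}
update X to QoS class 16 → {X:16}
add Z (QoS class 15) → {X:16, Z:15}
forward next packet → X; now {Z:15}
forward next packet → Z; now {}
add J (QoS class 22) → {J:22}
update J to QoS class 3 → {J:3}
add G (QoS class 20) → {G:20, J:3}
add V (QoS class 14) → {G:20, V:14, J:3}
forward next packet → G; now {V:14, J:3}
update V to QoS class 6 → {V:6, J:3}
forward next packet → V; now {J:3}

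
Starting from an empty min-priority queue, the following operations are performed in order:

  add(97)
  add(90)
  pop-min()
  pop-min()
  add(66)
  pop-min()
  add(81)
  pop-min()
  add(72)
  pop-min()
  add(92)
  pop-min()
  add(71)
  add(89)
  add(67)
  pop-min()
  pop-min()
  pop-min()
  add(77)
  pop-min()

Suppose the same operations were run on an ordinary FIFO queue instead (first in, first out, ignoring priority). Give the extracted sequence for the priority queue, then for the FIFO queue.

insert 97 → {97}
insert 90 → {90, 97}
pop-min → 90; now {97}
pop-min → 97; now {}
insert 66 → {66}
pop-min → 66; now {}
insert 81 → {81}
pop-min → 81; now {}
insert 72 → {72}
pop-min → 72; now {}
insert 92 → {92}
pop-min → 92; now {}
insert 71 → {71}
insert 89 → {71, 89}
insert 67 → {67, 71, 89}
pop-min → 67; now {71, 89}
pop-min → 71; now {89}
pop-min → 89; now {}
insert 77 → {77}
pop-min → 77; now {}

priority queue: [90, 97, 66, 81, 72, 92, 67, 71, 89, 77]; FIFO queue: 97 → 90 → 66 → 81 → 72 → 92 → 71 → 89 → 67 → 77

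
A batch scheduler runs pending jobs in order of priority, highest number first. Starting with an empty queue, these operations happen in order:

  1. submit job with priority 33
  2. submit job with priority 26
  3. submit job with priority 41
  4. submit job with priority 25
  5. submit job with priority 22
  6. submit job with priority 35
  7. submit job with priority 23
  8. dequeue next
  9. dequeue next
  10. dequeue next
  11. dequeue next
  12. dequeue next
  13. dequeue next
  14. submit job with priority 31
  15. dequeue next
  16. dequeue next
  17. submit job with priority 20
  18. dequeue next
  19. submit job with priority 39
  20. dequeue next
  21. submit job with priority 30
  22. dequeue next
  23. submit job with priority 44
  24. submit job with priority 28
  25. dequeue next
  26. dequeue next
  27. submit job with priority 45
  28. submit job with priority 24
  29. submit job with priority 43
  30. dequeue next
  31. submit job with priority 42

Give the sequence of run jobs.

insert 33 → {33}
insert 26 → {33, 26}
insert 41 → {41, 33, 26}
insert 25 → {41, 33, 26, 25}
insert 22 → {41, 33, 26, 25, 22}
insert 35 → {41, 35, 33, 26, 25, 22}
insert 23 → {41, 35, 33, 26, 25, 23, 22}
dequeue next → 41; now {35, 33, 26, 25, 23, 22}
dequeue next → 35; now {33, 26, 25, 23, 22}
dequeue next → 33; now {26, 25, 23, 22}
dequeue next → 26; now {25, 23, 22}
dequeue next → 25; now {23, 22}
dequeue next → 23; now {22}
insert 31 → {31, 22}
dequeue next → 31; now {22}
dequeue next → 22; now {}
insert 20 → {20}
dequeue next → 20; now {}
insert 39 → {39}
dequeue next → 39; now {}
insert 30 → {30}
dequeue next → 30; now {}
insert 44 → {44}
insert 28 → {44, 28}
dequeue next → 44; now {28}
dequeue next → 28; now {}
insert 45 → {45}
insert 24 → {45, 24}
insert 43 → {45, 43, 24}
dequeue next → 45; now {43, 24}
insert 42 → {43, 42, 24}

[41, 35, 33, 26, 25, 23, 31, 22, 20, 39, 30, 44, 28, 45]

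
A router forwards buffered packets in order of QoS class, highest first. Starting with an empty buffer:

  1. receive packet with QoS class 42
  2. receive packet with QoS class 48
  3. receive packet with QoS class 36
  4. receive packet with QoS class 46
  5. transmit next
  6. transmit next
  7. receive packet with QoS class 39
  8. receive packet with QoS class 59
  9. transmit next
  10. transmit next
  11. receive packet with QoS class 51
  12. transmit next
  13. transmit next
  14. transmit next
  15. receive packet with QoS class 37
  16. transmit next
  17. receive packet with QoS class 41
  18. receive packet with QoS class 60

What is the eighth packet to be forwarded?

insert 42 → {42}
insert 48 → {48, 42}
insert 36 → {48, 42, 36}
insert 46 → {48, 46, 42, 36}
transmit next → 48; now {46, 42, 36}
transmit next → 46; now {42, 36}
insert 39 → {42, 39, 36}
insert 59 → {59, 42, 39, 36}
transmit next → 59; now {42, 39, 36}
transmit next → 42; now {39, 36}
insert 51 → {51, 39, 36}
transmit next → 51; now {39, 36}
transmit next → 39; now {36}
transmit next → 36; now {}
insert 37 → {37}
transmit next → 37; now {}
insert 41 → {41}
insert 60 → {60, 41}

37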